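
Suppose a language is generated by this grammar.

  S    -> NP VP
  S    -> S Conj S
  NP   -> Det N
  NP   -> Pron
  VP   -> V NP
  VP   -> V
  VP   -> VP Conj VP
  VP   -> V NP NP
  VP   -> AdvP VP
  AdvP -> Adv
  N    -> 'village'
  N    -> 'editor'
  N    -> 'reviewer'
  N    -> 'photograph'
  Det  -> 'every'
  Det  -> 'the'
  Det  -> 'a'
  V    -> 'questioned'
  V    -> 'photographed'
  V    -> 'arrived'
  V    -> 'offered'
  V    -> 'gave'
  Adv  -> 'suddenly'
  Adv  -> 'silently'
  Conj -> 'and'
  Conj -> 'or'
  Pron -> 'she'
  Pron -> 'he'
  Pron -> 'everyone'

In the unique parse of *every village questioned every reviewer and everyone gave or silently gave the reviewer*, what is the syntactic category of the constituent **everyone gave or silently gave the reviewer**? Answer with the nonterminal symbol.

S

[S [S [NP [Det every] [N village]] [VP [V questioned] [NP [Det every] [N reviewer]]]] [Conj and] [S [NP [Pron everyone]] [VP [VP [V gave]] [Conj or] [VP [AdvP [Adv silently]] [VP [V gave] [NP [Det the] [N reviewer]]]]]]]
The span 'everyone gave or silently gave the reviewer' is the S node built by S → NP VP.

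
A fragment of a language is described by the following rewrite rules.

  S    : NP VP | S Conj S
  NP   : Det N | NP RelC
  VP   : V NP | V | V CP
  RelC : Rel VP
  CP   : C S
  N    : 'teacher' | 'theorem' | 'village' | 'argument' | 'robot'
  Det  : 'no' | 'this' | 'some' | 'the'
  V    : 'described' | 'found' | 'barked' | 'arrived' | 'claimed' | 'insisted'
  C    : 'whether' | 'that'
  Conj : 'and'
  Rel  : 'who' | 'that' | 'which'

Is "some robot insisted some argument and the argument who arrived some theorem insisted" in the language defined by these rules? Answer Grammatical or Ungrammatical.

Grammatical

[S [S [NP [Det some] [N robot]] [VP [V insisted] [NP [Det some] [N argument]]]] [Conj and] [S [NP [NP [Det the] [N argument]] [RelC [Rel who] [VP [V arrived] [NP [Det some] [N theorem]]]]] [VP [V insisted]]]]
Each bracket corresponds to one application of a listed rule, so the string is derivable from S.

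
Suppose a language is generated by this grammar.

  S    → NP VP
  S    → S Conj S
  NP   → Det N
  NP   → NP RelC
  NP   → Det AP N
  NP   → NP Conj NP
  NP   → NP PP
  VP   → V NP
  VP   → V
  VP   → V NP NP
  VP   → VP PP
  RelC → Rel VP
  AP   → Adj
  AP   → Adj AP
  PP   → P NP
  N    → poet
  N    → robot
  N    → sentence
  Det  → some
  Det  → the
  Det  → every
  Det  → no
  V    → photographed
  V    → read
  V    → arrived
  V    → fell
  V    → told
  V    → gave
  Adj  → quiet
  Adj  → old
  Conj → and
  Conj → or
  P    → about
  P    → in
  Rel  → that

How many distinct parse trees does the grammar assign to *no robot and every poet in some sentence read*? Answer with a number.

2

The two bracketings:
[S [NP [NP [Det no] [N robot]] [Conj and] [NP [NP [Det every] [N poet]] [PP [P in] [NP [Det some] [N sentence]]]]] [VP [V read]]]
[S [NP [NP [NP [Det no] [N robot]] [Conj and] [NP [Det every] [N poet]]] [PP [P in] [NP [Det some] [N sentence]]]] [VP [V read]]]
The trees differ in how a recursive rule is bracketed over the same span.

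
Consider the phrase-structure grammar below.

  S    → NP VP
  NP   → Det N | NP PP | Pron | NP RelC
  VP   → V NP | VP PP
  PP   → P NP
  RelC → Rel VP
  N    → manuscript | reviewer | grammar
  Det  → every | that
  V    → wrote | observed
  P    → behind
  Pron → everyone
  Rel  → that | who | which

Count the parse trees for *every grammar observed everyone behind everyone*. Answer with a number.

2

The two bracketings:
[S [NP [Det every] [N grammar]] [VP [V observed] [NP [NP [Pron everyone]] [PP [P behind] [NP [Pron everyone]]]]]]
[S [NP [Det every] [N grammar]] [VP [VP [V observed] [NP [Pron everyone]]] [PP [P behind] [NP [Pron everyone]]]]]
The difference turns on whether NP → NP PP is used at the relevant span, versus an alternative expansion of NP.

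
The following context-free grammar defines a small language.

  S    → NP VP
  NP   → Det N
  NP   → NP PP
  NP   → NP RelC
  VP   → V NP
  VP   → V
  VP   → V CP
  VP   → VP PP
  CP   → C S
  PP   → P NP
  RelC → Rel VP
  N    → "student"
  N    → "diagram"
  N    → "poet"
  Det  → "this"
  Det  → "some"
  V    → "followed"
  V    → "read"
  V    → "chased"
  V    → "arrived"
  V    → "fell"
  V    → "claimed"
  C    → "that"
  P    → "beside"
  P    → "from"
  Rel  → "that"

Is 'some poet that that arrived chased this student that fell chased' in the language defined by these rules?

Ungrammatical

A C/Rel word can never sit immediately before a C/Rel word in any string this grammar generates, so the substring 'that that' rules out a derivation.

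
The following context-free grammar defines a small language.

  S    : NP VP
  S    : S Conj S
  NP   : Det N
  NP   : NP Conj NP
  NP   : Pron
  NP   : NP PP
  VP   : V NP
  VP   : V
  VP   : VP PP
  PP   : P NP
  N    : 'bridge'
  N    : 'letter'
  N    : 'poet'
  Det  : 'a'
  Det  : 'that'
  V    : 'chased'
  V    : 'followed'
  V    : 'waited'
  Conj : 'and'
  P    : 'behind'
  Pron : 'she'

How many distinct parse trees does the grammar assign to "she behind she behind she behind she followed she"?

Two of the 5 distinct bracketings:
[S [NP [NP [Pron she]] [PP [P behind] [NP [NP [Pron she]] [PP [P behind] [NP [NP [Pron she]] [PP [P behind] [NP [Pron she]]]]]]]] [VP [V followed] [NP [Pron she]]]]
[S [NP [NP [Pron she]] [PP [P behind] [NP [NP [NP [Pron she]] [PP [P behind] [NP [Pron she]]]] [PP [P behind] [NP [Pron she]]]]]] [VP [V followed] [NP [Pron she]]]]
The trees differ in how a recursive rule is bracketed over the same span.

5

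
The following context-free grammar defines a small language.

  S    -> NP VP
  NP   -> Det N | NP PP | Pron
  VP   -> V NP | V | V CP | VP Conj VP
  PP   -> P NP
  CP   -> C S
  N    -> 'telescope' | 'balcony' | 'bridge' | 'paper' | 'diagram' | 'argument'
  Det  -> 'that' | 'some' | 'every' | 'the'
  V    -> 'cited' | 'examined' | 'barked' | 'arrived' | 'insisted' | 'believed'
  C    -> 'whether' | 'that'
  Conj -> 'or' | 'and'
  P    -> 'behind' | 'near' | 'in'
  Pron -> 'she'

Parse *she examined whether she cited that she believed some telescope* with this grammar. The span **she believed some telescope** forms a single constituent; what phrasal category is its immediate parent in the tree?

CP

[S [NP [Pron she]] [VP [V examined] [CP [C whether] [S [NP [Pron she]] [VP [V cited] [CP [C that] [S [NP [Pron she]] [VP [V believed] [NP [Det some] [N telescope]]]]]]]]]]
The span 'she believed some telescope' is the S node built by S → NP VP.
Its mother is the CP built by CP → C S.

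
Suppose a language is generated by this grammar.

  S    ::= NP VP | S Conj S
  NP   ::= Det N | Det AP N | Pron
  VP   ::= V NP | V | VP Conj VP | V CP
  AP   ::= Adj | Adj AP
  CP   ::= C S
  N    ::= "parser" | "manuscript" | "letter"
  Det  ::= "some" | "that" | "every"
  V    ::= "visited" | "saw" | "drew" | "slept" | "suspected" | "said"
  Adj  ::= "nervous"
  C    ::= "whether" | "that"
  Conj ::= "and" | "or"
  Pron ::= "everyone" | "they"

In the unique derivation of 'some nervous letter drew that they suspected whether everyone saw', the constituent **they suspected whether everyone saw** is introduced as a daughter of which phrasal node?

S
  NP
    Det: some
    AP
      Adj: nervous
    N: letter
  VP
    V: drew
    CP
      C: that
      S
        NP
          Pron: they
        VP
          V: suspected
          CP
            C: whether
            S
              NP
                Pron: everyone
              VP
                V: saw
The span 'they suspected whether everyone saw' is the S node built by S → NP VP.
Its mother is the CP built by CP → C S.

CP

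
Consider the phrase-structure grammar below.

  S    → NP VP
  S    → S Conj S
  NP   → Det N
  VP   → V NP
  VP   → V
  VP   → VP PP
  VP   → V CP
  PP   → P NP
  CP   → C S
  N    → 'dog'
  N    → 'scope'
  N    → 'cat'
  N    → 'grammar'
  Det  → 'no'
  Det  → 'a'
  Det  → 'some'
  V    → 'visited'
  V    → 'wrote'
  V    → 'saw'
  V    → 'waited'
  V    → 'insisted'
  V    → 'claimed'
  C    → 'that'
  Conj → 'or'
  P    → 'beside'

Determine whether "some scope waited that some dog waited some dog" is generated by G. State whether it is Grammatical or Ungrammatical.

Grammatical

S
  NP
    Det: some
    N: scope
  VP
    V: waited
    CP
      C: that
      S
        NP
          Det: some
          N: dog
        VP
          V: waited
          NP
            Det: some
            N: dog
Every word is introduced by a lexical rule and the phrasal rules combine the resulting categories into a single S.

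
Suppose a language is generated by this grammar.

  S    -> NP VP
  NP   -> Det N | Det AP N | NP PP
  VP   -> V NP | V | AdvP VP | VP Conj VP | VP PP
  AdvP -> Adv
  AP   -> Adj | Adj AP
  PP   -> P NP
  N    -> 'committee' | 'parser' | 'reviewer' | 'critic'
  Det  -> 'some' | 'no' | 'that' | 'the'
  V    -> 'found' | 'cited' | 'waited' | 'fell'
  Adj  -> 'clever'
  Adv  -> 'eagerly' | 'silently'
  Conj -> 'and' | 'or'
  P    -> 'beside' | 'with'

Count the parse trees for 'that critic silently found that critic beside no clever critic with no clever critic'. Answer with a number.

Two of the 9 distinct bracketings:
[S [NP [Det that] [N critic]] [VP [AdvP [Adv silently]] [VP [V found] [NP [NP [Det that] [N critic]] [PP [P beside] [NP [NP [Det no] [AP [Adj clever]] [N critic]] [PP [P with] [NP [Det no] [AP [Adj clever]] [N critic]]]]]]]]]
[S [NP [Det that] [N critic]] [VP [AdvP [Adv silently]] [VP [V found] [NP [NP [NP [Det that] [N critic]] [PP [P beside] [NP [Det no] [AP [Adj clever]] [N critic]]]] [PP [P with] [NP [Det no] [AP [Adj clever]] [N critic]]]]]]]
The trees differ in how a recursive rule is bracketed over the same span.

9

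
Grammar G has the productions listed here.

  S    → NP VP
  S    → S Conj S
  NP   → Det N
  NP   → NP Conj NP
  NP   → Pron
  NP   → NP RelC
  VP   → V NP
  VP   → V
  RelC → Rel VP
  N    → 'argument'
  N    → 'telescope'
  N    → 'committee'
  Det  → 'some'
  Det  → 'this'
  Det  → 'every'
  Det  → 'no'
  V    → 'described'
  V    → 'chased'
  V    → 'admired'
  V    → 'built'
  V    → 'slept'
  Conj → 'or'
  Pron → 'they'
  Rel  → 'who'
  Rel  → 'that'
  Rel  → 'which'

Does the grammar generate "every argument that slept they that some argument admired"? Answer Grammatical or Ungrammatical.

Ungrammatical

A Rel word can never sit immediately before a Det word in any string this grammar generates, so the substring 'that some' rules out a derivation.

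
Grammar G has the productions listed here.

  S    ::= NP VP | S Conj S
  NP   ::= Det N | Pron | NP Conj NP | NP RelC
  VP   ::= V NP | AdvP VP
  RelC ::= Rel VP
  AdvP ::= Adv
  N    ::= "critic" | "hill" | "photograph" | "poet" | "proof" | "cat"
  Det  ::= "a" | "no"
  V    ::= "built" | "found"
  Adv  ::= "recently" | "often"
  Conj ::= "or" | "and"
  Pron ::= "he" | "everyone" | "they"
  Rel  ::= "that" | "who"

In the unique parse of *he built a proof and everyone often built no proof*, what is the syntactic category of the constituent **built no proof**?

S
  S
    NP
      Pron: he
    VP
      V: built
      NP
        Det: a
        N: proof
  Conj: and
  S
    NP
      Pron: everyone
    VP
      AdvP
        Adv: often
      VP
        V: built
        NP
          Det: no
          N: proof
The span 'built no proof' is the VP node built by VP → V NP.

VP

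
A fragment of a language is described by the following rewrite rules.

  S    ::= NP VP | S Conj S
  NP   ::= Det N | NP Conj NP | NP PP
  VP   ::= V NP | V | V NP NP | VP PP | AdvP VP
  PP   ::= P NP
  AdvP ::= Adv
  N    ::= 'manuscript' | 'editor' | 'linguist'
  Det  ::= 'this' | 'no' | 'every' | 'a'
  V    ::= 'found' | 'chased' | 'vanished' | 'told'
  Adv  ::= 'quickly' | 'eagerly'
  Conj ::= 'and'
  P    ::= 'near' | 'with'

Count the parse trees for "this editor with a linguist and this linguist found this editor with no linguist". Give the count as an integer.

Two of the 4 distinct bracketings:
[S [NP [NP [NP [Det this] [N editor]] [PP [P with] [NP [Det a] [N linguist]]]] [Conj and] [NP [Det this] [N linguist]]] [VP [V found] [NP [NP [Det this] [N editor]] [PP [P with] [NP [Det no] [N linguist]]]]]]
[S [NP [NP [NP [Det this] [N editor]] [PP [P with] [NP [Det a] [N linguist]]]] [Conj and] [NP [Det this] [N linguist]]] [VP [VP [V found] [NP [Det this] [N editor]]] [PP [P with] [NP [Det no] [N linguist]]]]]
The difference turns on whether VP → VP PP is used at the relevant span, versus an alternative expansion of VP.

4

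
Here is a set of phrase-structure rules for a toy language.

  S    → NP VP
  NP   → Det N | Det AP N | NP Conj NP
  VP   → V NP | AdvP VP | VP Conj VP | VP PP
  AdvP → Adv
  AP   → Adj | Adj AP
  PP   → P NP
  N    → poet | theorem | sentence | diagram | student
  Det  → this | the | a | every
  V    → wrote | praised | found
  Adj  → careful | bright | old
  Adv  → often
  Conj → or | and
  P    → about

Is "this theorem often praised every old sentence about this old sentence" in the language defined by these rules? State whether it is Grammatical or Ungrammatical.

[S [NP [Det this] [N theorem]] [VP [AdvP [Adv often]] [VP [VP [V praised] [NP [Det every] [AP [Adj old]] [N sentence]]] [PP [P about] [NP [Det this] [AP [Adj old]] [N sentence]]]]]]
The bracketing above is licensed at every node by one of the given productions, with S at the root.

Grammatical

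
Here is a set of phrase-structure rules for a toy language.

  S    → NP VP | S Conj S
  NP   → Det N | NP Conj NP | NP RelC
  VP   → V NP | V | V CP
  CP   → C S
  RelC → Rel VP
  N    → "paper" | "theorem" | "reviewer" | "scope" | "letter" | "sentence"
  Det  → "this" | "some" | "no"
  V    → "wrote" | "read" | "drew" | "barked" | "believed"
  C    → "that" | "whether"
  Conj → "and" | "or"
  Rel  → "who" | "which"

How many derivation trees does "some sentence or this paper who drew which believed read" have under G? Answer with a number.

3

Two of the 3 distinct bracketings:
[S [NP [NP [Det some] [N sentence]] [Conj or] [NP [NP [NP [Det this] [N paper]] [RelC [Rel who] [VP [V drew]]]] [RelC [Rel which] [VP [V believed]]]]] [VP [V read]]]
[S [NP [NP [NP [Det some] [N sentence]] [Conj or] [NP [NP [Det this] [N paper]] [RelC [Rel who] [VP [V drew]]]]] [RelC [Rel which] [VP [V believed]]]] [VP [V read]]]
The trees differ in how a recursive rule is bracketed over the same span.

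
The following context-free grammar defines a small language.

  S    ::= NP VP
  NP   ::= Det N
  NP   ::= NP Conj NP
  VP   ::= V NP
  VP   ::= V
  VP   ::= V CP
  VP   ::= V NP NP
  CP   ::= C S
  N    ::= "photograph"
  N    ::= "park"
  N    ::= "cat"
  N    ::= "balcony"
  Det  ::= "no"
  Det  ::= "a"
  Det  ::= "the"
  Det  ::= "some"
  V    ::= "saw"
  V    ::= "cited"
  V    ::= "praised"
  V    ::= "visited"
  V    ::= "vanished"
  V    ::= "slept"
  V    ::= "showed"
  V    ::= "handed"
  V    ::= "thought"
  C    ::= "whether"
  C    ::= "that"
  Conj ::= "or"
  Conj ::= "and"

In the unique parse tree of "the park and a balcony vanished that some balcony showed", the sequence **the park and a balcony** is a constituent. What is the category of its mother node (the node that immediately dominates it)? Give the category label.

[S [NP [NP [Det the] [N park]] [Conj and] [NP [Det a] [N balcony]]] [VP [V vanished] [CP [C that] [S [NP [Det some] [N balcony]] [VP [V showed]]]]]]
The span 'the park and a balcony' is the NP node built by NP → NP Conj NP.
Its mother is the S built by S → NP VP.

S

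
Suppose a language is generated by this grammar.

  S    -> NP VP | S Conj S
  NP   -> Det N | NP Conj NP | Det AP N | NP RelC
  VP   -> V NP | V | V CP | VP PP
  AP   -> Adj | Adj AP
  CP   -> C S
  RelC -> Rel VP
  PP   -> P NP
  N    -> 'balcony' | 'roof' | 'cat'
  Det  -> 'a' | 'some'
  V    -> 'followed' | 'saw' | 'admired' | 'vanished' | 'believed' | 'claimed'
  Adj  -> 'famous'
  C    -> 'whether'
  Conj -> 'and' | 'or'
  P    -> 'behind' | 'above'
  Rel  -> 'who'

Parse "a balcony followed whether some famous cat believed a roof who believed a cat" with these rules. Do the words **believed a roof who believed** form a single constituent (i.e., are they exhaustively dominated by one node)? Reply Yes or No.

No

[S [NP [Det a] [N balcony]] [VP [V followed] [CP [C whether] [S [NP [Det some] [AP [Adj famous]] [N cat]] [VP [V believed] [NP [NP [Det a] [N roof]] [RelC [Rel who] [VP [V believed] [NP [Det a] [N cat]]]]]]]]]]
The smallest constituent containing 'believed a roof who believed' is the VP spanning 'believed a roof who believed a cat'; no single node in the tree dominates exactly the given words.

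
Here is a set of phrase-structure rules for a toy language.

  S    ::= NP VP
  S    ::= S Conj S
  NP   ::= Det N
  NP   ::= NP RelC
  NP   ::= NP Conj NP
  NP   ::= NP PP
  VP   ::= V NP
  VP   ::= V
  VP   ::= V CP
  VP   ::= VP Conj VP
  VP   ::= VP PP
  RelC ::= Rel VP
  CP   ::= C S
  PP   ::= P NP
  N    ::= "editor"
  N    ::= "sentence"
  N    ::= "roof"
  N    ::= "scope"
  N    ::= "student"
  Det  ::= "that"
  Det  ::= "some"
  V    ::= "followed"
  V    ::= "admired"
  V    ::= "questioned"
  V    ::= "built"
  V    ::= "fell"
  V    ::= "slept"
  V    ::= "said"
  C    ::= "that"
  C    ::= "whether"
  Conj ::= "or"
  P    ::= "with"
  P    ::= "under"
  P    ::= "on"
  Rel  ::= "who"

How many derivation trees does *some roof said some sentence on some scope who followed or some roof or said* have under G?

4

Two of the 4 distinct bracketings:
[S [NP [Det some] [N roof]] [VP [VP [V said] [NP [NP [NP [NP [Det some] [N sentence]] [PP [P on] [NP [Det some] [N scope]]]] [RelC [Rel who] [VP [V followed]]]] [Conj or] [NP [Det some] [N roof]]]] [Conj or] [VP [V said]]]]
[S [NP [Det some] [N roof]] [VP [VP [V said] [NP [NP [NP [Det some] [N sentence]] [PP [P on] [NP [NP [Det some] [N scope]] [RelC [Rel who] [VP [V followed]]]]]] [Conj or] [NP [Det some] [N roof]]]] [Conj or] [VP [V said]]]]
The trees differ in how a recursive rule is bracketed over the same span.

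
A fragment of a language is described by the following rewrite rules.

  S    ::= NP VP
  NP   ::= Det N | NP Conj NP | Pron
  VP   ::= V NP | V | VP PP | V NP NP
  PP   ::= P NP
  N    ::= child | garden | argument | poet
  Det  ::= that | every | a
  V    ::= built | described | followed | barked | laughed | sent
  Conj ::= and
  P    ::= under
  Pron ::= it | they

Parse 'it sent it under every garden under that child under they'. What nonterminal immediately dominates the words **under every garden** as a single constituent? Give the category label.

PP

S
  NP
    Pron: it
  VP
    VP
      VP
        VP
          V: sent
          NP
            Pron: it
        PP
          P: under
          NP
            Det: every
            N: garden
      PP
        P: under
        NP
          Det: that
          N: child
    PP
      P: under
      NP
        Pron: they
The span 'under every garden' is the PP node built by PP → P NP.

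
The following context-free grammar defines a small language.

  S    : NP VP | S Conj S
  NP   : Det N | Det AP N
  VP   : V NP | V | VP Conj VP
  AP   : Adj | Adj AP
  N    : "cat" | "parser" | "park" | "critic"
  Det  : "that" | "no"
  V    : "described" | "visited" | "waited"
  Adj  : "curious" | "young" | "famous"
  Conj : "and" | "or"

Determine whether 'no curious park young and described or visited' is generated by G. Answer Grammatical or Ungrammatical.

An N word can never sit immediately before an Adj word in any string this grammar generates, so the substring 'park young' rules out a derivation.

Ungrammatical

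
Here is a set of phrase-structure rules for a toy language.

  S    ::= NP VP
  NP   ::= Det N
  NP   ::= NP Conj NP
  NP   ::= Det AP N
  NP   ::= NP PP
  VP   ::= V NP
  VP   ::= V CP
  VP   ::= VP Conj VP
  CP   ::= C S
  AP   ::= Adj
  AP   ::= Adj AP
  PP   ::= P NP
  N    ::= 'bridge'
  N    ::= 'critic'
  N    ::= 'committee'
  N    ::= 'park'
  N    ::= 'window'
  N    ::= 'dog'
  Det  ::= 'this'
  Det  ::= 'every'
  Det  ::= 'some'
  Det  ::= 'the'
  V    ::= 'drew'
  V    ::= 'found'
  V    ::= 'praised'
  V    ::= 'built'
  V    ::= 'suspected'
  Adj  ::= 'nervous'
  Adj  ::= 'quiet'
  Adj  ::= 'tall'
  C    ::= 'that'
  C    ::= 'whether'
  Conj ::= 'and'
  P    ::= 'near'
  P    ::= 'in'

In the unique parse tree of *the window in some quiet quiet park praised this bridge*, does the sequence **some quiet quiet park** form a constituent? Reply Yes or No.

Yes

[S [NP [NP [Det the] [N window]] [PP [P in] [NP [Det some] [AP [Adj quiet] [AP [Adj quiet]]] [N park]]]] [VP [V praised] [NP [Det this] [N bridge]]]]
The words 'some quiet quiet park' are exhaustively dominated by a single NP node (built by NP → Det AP N), so they form a constituent.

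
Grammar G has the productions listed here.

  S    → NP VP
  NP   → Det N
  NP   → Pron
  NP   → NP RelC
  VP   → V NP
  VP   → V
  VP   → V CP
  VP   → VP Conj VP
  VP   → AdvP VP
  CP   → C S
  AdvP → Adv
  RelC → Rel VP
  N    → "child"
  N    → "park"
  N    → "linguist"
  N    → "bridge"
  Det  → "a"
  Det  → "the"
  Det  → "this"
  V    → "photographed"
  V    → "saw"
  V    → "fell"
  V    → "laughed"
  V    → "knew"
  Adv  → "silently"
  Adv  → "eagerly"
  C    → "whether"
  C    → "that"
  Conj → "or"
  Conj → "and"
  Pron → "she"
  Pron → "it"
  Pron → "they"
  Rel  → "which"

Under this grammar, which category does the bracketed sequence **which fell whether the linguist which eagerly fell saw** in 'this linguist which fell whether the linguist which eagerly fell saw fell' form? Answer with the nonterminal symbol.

RelC

[S [NP [NP [Det this] [N linguist]] [RelC [Rel which] [VP [V fell] [CP [C whether] [S [NP [NP [Det the] [N linguist]] [RelC [Rel which] [VP [AdvP [Adv eagerly]] [VP [V fell]]]]] [VP [V saw]]]]]]] [VP [V fell]]]
The span 'which fell whether the linguist which eagerly fell saw' is the RelC node built by RelC → Rel VP.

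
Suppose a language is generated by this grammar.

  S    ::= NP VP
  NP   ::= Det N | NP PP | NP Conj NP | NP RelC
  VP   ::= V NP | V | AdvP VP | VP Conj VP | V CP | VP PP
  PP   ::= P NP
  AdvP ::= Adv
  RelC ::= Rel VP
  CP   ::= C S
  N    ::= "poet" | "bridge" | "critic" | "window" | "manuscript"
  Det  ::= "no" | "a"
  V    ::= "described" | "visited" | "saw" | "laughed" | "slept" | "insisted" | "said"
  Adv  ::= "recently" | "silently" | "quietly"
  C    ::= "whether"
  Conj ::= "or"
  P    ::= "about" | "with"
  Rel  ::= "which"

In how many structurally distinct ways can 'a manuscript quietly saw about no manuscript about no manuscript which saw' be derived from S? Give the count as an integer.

7

Two of the 7 distinct bracketings:
[S [NP [Det a] [N manuscript]] [VP [AdvP [Adv quietly]] [VP [VP [V saw]] [PP [P about] [NP [NP [Det no] [N manuscript]] [PP [P about] [NP [NP [Det no] [N manuscript]] [RelC [Rel which] [VP [V saw]]]]]]]]]]
[S [NP [Det a] [N manuscript]] [VP [AdvP [Adv quietly]] [VP [VP [V saw]] [PP [P about] [NP [NP [NP [Det no] [N manuscript]] [PP [P about] [NP [Det no] [N manuscript]]]] [RelC [Rel which] [VP [V saw]]]]]]]]
The trees differ in how a recursive rule is bracketed over the same span.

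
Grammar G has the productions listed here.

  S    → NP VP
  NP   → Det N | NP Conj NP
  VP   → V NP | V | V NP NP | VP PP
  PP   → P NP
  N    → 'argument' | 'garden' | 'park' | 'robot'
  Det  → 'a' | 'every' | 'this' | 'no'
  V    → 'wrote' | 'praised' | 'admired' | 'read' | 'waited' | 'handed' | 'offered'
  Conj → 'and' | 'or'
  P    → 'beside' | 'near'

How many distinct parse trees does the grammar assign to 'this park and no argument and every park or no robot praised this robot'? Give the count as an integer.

Two of the 5 distinct bracketings:
[S [NP [NP [Det this] [N park]] [Conj and] [NP [NP [Det no] [N argument]] [Conj and] [NP [NP [Det every] [N park]] [Conj or] [NP [Det no] [N robot]]]]] [VP [V praised] [NP [Det this] [N robot]]]]
[S [NP [NP [Det this] [N park]] [Conj and] [NP [NP [NP [Det no] [N argument]] [Conj and] [NP [Det every] [N park]]] [Conj or] [NP [Det no] [N robot]]]] [VP [V praised] [NP [Det this] [N robot]]]]
The trees differ in how a recursive rule is bracketed over the same span.

5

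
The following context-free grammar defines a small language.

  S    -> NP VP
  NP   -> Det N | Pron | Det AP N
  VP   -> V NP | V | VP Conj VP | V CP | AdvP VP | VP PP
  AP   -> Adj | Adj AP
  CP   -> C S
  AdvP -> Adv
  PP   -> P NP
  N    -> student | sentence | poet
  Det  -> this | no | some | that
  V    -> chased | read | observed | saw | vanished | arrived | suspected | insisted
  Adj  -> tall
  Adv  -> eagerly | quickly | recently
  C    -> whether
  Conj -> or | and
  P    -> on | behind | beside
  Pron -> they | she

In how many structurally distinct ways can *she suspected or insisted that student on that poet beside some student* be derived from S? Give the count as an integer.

3

Two of the 3 distinct bracketings:
[S [NP [Pron she]] [VP [VP [V suspected]] [Conj or] [VP [VP [VP [V insisted] [NP [Det that] [N student]]] [PP [P on] [NP [Det that] [N poet]]]] [PP [P beside] [NP [Det some] [N student]]]]]]
[S [NP [Pron she]] [VP [VP [VP [V suspected]] [Conj or] [VP [VP [V insisted] [NP [Det that] [N student]]] [PP [P on] [NP [Det that] [N poet]]]]] [PP [P beside] [NP [Det some] [N student]]]]]
The trees differ in how a recursive rule is bracketed over the same span.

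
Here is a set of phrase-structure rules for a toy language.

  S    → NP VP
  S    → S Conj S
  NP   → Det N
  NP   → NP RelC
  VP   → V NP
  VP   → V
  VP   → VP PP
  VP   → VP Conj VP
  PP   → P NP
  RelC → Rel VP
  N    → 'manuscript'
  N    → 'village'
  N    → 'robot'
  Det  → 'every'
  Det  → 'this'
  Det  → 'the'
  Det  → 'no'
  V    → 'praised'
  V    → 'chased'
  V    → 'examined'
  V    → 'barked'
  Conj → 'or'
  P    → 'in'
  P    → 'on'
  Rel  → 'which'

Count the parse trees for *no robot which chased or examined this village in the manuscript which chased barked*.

Two of the 4 distinct bracketings:
[S [NP [NP [Det no] [N robot]] [RelC [Rel which] [VP [VP [VP [V chased]] [Conj or] [VP [V examined] [NP [Det this] [N village]]]] [PP [P in] [NP [NP [Det the] [N manuscript]] [RelC [Rel which] [VP [V chased]]]]]]]] [VP [V barked]]]
[S [NP [NP [Det no] [N robot]] [RelC [Rel which] [VP [VP [V chased]] [Conj or] [VP [VP [V examined] [NP [Det this] [N village]]] [PP [P in] [NP [NP [Det the] [N manuscript]] [RelC [Rel which] [VP [V chased]]]]]]]]] [VP [V barked]]]
The trees differ in how a recursive rule is bracketed over the same span.

4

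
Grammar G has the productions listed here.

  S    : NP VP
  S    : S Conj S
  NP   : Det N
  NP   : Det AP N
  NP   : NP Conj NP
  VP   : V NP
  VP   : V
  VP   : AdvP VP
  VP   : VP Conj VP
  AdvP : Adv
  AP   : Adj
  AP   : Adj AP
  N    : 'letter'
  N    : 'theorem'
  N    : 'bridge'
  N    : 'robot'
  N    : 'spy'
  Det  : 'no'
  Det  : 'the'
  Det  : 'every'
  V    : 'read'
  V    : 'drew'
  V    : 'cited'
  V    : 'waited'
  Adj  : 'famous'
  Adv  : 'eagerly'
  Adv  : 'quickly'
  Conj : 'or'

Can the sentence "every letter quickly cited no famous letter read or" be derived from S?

Ungrammatical

For S → NP VP, the only prefix that parses as NP is 'every letter', but the remainder 'quickly cited no famous letter read or' is not a VP under these rules. The alternative S rule S → S Conj S likewise has no satisfying split.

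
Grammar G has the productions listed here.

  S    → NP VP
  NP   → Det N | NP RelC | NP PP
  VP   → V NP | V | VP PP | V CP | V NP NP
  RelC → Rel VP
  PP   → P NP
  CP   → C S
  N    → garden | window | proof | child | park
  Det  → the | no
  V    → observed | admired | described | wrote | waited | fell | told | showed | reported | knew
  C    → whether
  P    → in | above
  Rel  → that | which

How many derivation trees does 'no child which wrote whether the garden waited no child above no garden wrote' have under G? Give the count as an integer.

4

Two of the 4 distinct bracketings:
[S [NP [NP [Det no] [N child]] [RelC [Rel which] [VP [VP [V wrote] [CP [C whether] [S [NP [Det the] [N garden]] [VP [V waited] [NP [Det no] [N child]]]]]] [PP [P above] [NP [Det no] [N garden]]]]]] [VP [V wrote]]]
[S [NP [NP [Det no] [N child]] [RelC [Rel which] [VP [V wrote] [CP [C whether] [S [NP [Det the] [N garden]] [VP [V waited] [NP [NP [Det no] [N child]] [PP [P above] [NP [Det no] [N garden]]]]]]]]]] [VP [V wrote]]]
The difference turns on whether NP → NP PP is used at the relevant span, versus an alternative expansion of NP.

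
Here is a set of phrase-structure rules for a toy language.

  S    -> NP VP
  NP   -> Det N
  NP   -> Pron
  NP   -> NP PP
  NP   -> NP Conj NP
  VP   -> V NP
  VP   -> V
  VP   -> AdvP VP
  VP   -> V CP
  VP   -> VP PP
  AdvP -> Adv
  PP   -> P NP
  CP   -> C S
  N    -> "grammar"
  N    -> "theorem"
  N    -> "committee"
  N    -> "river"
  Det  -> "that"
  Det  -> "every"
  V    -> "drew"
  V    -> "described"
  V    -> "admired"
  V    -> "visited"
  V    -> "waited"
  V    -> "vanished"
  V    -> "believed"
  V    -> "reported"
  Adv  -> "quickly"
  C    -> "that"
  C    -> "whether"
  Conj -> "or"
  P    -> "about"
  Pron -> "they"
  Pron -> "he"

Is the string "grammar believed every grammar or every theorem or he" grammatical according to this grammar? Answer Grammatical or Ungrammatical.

For S → NP VP, no prefix of the string parses as an NP.

Ungrammatical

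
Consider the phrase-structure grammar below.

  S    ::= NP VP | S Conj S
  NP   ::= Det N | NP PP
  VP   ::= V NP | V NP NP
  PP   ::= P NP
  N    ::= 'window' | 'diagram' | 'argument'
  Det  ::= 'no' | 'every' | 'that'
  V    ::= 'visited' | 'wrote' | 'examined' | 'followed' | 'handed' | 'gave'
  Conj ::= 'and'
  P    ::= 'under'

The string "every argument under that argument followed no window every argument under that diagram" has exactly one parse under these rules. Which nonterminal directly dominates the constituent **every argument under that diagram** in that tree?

VP

[S [NP [NP [Det every] [N argument]] [PP [P under] [NP [Det that] [N argument]]]] [VP [V followed] [NP [Det no] [N window]] [NP [NP [Det every] [N argument]] [PP [P under] [NP [Det that] [N diagram]]]]]]
The span 'every argument under that diagram' is the NP node built by NP → NP PP.
Its mother is the VP built by VP → V NP NP.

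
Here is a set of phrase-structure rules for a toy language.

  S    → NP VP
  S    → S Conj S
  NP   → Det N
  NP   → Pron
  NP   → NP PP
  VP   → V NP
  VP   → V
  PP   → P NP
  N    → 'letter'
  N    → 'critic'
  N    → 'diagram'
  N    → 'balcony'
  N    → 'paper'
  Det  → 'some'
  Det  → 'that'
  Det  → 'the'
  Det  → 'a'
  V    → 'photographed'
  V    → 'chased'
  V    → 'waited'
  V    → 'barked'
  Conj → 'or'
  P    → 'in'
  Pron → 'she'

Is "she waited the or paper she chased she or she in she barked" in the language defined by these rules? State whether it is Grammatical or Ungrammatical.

Ungrammatical

A Det word can never sit immediately before a Conj word in any string this grammar generates, so the substring 'the or' rules out a derivation.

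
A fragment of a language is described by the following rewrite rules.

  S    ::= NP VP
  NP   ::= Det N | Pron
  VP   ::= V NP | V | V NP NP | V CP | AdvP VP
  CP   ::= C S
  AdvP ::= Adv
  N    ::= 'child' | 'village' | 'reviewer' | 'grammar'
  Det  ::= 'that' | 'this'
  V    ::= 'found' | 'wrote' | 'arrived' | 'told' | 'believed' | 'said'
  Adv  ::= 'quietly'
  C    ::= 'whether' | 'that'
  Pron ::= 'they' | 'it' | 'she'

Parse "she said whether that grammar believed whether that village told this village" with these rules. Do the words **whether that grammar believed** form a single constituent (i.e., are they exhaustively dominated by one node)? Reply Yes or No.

[S [NP [Pron she]] [VP [V said] [CP [C whether] [S [NP [Det that] [N grammar]] [VP [V believed] [CP [C whether] [S [NP [Det that] [N village]] [VP [V told] [NP [Det this] [N village]]]]]]]]]]
The smallest constituent containing 'whether that grammar believed' is the CP spanning 'whether that grammar believed whether that village told this village'; no single node in the tree dominates exactly the given words.

No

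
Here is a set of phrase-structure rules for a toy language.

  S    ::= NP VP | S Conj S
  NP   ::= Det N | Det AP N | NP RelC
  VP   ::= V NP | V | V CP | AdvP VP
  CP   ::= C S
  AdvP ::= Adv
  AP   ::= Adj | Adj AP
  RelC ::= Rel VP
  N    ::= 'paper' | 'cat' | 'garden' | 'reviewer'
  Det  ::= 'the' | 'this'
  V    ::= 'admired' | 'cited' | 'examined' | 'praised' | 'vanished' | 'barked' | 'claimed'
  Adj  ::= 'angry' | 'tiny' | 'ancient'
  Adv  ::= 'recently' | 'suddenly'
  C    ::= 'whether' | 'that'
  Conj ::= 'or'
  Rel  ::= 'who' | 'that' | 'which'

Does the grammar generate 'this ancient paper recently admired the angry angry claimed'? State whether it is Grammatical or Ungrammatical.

An Adj word can never sit immediately before a V word in any string this grammar generates, so the substring 'angry claimed' rules out a derivation.

Ungrammatical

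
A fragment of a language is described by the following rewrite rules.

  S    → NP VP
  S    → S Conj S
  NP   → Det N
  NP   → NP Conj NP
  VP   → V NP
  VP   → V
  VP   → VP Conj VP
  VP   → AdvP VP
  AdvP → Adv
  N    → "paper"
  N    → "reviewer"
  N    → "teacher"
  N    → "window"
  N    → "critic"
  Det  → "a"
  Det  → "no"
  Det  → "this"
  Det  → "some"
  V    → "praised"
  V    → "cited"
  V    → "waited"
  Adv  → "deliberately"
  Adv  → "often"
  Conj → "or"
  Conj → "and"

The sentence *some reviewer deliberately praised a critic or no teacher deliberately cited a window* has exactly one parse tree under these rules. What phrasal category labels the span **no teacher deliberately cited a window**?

S
  S
    NP
      Det: some
      N: reviewer
    VP
      AdvP
        Adv: deliberately
      VP
        V: praised
        NP
          Det: a
          N: critic
  Conj: or
  S
    NP
      Det: no
      N: teacher
    VP
      AdvP
        Adv: deliberately
      VP
        V: cited
        NP
          Det: a
          N: window
The span 'no teacher deliberately cited a window' is the S node built by S → NP VP.

S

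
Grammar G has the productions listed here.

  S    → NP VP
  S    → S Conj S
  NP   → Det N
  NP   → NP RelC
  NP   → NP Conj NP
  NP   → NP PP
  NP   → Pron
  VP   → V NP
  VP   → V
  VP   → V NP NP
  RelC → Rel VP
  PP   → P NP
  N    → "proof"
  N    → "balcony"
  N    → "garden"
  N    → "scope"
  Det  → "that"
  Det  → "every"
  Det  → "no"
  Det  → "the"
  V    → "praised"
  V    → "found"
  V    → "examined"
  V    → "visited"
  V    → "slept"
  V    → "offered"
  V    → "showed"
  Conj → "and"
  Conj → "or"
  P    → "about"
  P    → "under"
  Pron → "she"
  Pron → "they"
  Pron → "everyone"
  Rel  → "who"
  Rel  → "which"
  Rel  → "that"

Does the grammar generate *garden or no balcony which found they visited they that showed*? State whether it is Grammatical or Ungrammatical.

For S → NP VP, no prefix of the string parses as an NP. The alternative S rule S → S Conj S likewise has no satisfying split.

Ungrammatical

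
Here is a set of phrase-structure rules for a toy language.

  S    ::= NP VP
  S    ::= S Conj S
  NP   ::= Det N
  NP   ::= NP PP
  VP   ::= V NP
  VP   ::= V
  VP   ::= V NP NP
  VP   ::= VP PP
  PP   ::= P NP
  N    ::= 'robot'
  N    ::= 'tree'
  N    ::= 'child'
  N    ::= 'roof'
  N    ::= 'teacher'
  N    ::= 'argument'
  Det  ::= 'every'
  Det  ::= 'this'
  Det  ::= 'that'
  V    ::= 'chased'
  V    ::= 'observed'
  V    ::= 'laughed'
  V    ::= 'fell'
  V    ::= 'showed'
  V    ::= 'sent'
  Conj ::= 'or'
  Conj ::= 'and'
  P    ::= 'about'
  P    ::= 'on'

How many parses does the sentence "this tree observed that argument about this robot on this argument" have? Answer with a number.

5

Two of the 5 distinct bracketings:
[S [NP [Det this] [N tree]] [VP [V observed] [NP [NP [Det that] [N argument]] [PP [P about] [NP [NP [Det this] [N robot]] [PP [P on] [NP [Det this] [N argument]]]]]]]]
[S [NP [Det this] [N tree]] [VP [V observed] [NP [NP [NP [Det that] [N argument]] [PP [P about] [NP [Det this] [N robot]]]] [PP [P on] [NP [Det this] [N argument]]]]]]
The trees differ in how a recursive rule is bracketed over the same span.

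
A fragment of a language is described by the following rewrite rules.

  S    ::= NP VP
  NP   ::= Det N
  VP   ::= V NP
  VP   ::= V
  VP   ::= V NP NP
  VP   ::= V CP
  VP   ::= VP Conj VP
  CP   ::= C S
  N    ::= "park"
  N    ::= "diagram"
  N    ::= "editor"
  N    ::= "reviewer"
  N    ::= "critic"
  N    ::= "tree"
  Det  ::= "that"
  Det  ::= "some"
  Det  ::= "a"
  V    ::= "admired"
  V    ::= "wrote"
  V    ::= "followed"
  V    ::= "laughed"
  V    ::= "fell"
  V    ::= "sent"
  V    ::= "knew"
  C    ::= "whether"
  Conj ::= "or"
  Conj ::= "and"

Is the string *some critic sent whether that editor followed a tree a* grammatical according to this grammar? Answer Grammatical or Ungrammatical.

Ungrammatical

For S → NP VP, the only prefix that parses as NP is 'some critic', but the remainder 'sent whether that editor followed a tree a' is not a VP under these rules.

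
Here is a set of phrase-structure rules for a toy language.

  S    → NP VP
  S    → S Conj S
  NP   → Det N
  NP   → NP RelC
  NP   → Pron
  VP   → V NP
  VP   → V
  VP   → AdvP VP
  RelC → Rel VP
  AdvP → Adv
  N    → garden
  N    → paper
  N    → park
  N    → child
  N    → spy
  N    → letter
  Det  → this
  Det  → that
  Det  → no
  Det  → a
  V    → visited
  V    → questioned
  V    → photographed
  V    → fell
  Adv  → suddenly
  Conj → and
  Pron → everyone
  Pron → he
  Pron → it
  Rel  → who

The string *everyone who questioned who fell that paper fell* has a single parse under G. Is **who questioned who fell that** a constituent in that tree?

No

[S [NP [NP [NP [Pron everyone]] [RelC [Rel who] [VP [V questioned]]]] [RelC [Rel who] [VP [V fell] [NP [Det that] [N paper]]]]] [VP [V fell]]]
The smallest constituent containing 'who questioned who fell that' is the NP spanning 'everyone who questioned who fell that paper'; no single node in the tree dominates exactly the given words.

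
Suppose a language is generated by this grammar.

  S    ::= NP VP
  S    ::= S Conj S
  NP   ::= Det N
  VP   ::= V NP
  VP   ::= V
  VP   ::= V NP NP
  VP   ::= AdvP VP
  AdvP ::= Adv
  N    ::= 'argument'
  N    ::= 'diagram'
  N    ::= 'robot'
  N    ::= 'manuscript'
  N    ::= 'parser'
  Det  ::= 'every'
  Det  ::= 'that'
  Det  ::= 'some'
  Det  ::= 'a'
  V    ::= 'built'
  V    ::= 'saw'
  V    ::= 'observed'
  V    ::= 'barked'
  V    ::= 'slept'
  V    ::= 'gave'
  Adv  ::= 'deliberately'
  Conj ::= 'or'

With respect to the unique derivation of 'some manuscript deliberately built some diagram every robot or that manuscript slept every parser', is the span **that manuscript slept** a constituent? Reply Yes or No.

No

[S [S [NP [Det some] [N manuscript]] [VP [AdvP [Adv deliberately]] [VP [V built] [NP [Det some] [N diagram]] [NP [Det every] [N robot]]]]] [Conj or] [S [NP [Det that] [N manuscript]] [VP [V slept] [NP [Det every] [N parser]]]]]
The smallest constituent containing 'that manuscript slept' is the S spanning 'that manuscript slept every parser'; no single node in the tree dominates exactly the given words.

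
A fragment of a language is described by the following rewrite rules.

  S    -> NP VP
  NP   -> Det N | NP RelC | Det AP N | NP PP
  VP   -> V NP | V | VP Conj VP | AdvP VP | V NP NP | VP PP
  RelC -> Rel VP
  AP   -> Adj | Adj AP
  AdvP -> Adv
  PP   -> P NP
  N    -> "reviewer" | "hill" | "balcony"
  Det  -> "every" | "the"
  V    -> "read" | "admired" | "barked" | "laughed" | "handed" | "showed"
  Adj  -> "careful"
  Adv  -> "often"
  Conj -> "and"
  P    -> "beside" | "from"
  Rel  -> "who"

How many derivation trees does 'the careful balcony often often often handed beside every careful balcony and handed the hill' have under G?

10

Two of the 10 distinct bracketings:
[S [NP [Det the] [AP [Adj careful]] [N balcony]] [VP [VP [AdvP [Adv often]] [VP [AdvP [Adv often]] [VP [AdvP [Adv often]] [VP [VP [V handed]] [PP [P beside] [NP [Det every] [AP [Adj careful]] [N balcony]]]]]]] [Conj and] [VP [V handed] [NP [Det the] [N hill]]]]]
[S [NP [Det the] [AP [Adj careful]] [N balcony]] [VP [VP [AdvP [Adv often]] [VP [AdvP [Adv often]] [VP [VP [AdvP [Adv often]] [VP [V handed]]] [PP [P beside] [NP [Det every] [AP [Adj careful]] [N balcony]]]]]] [Conj and] [VP [V handed] [NP [Det the] [N hill]]]]]
The trees differ in how a recursive rule is bracketed over the same span.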